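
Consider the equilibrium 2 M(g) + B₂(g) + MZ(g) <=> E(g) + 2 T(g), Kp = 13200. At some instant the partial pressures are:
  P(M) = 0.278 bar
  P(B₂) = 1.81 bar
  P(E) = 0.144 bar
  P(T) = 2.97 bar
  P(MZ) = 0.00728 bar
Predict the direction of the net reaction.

toward products

Qp = P(E)·P(T)² / (P(M)²·P(B₂)·P(MZ)) = (0.144)·(2.97)² / ((0.278)²·(1.81)·(0.00728)) = 1250
Qp = 1250 < Kp = 13200, so the forward reaction proceeds.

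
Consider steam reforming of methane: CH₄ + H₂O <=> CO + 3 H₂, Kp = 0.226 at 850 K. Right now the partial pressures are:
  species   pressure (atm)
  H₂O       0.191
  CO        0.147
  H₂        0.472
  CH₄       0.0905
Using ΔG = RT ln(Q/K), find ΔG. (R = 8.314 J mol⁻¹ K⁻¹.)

ΔG = 9.72 kJ/mol

Qp = P(CO)·P(H₂)³ / (P(CH₄)·P(H₂O)) = (0.147)·(0.472)³ / ((0.0905)·(0.191)) = 0.894
ΔG = RT ln(Qp/Kp) = (8.314 J mol⁻¹ K⁻¹)(850 K) × ln(0.894/0.226)
   = (7.067 kJ/mol)(1.375) = 9.72 kJ/mol
ΔG > 0, so the forward reaction is non-spontaneous (proceeds in reverse).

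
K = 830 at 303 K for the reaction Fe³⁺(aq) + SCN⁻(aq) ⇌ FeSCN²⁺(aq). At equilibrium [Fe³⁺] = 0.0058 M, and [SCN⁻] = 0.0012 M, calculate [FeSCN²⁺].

[FeSCN²⁺] = 0.0058 M

At equilibrium, K = [FeSCN²⁺] / ([Fe³⁺]·[SCN⁻]) = 830.
([FeSCN²⁺]) / ((0.0058)·(0.0012)) = 830
[FeSCN²⁺] = 0.00578 = 0.0058 M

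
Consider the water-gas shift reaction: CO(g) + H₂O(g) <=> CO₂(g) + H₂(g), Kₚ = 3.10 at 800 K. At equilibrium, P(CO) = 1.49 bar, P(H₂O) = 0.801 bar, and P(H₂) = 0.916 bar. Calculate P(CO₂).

P(CO₂) = 4.04 bar

At equilibrium, Kₚ = P(CO₂)·P(H₂) / (P(CO)·P(H₂O)) = 3.10.
(P(CO₂))·(0.916) / ((1.49)·(0.801)) = 3.10
P(CO₂) = 4.04 bar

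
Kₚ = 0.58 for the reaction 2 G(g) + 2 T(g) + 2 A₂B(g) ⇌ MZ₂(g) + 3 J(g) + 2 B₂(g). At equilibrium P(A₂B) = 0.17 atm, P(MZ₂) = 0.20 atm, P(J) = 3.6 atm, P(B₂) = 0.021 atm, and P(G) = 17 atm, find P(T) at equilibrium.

At equilibrium, Kₚ = P(MZ₂)·P(J)³·P(B₂)² / (P(G)²·P(T)²·P(A₂B)²) = 0.58.
(0.20)·(3.6)³·(0.021)² / ((17)²·(P(T))²·(0.17)²) = 0.58
P(T)² = 8.49×10⁻⁴ ⇒ P(T) = 0.029 atm

P(T) = 0.029 atm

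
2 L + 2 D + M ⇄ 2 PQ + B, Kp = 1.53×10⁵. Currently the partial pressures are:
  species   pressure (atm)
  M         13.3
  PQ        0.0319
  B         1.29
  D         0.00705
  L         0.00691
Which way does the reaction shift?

forward (toward products)

Qp = P(PQ)²·P(B) / (P(L)²·P(D)²·P(M)) = (0.0319)²·(1.29) / ((0.00691)²·(0.00705)²·(13.3)) = 41600
Qp = 41600 < Kp = 1.53×10⁵, so the forward reaction proceeds.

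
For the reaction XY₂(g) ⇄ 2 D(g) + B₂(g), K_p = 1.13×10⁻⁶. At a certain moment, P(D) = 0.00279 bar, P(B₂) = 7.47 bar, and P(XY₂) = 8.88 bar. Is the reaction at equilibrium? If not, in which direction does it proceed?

Q_p = P(D)²·P(B₂) / P(XY₂) = (0.00279)²·(7.47) / (8.88) = 6.55×10⁻⁶
Q_p = 6.55×10⁻⁶ > K_p = 1.13×10⁻⁶, so the reverse reaction proceeds.

in the reverse direction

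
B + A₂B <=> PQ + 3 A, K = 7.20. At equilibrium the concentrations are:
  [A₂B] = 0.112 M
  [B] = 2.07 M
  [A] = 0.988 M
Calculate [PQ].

[PQ] = 1.73 M

At equilibrium, K = [PQ]·[A]³ / ([B]·[A₂B]) = 7.20.
([PQ])·(0.988)³ / ((2.07)·(0.112)) = 7.20
[PQ] = 1.73 M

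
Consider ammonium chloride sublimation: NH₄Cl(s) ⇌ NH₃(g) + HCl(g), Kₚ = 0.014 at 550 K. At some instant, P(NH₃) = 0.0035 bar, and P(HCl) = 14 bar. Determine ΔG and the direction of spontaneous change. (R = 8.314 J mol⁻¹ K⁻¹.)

(NH₄Cl is a pure solid — omitted from Qₚ.)
Qₚ = P(NH₃)·P(HCl) = (0.0035)·(14) = 0.0490
ΔG = RT ln(Qₚ/Kₚ) = (8.314 J mol⁻¹ K⁻¹)(550 K) × ln(0.0490/0.014)
   = (4.573 kJ/mol)(1.253) = 5.73 kJ/mol
ΔG > 0, so the forward reaction is non-spontaneous (proceeds in reverse).

ΔG = 5.73 kJ/mol; the forward reaction is non-spontaneous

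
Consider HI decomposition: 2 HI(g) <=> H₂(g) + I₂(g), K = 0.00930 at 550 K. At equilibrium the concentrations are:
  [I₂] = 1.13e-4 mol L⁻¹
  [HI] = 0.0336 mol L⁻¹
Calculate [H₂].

At equilibrium, K = [H₂]·[I₂] / [HI]² = 0.00930.
([H₂])·(1.13e-4) / (0.0336)² = 0.00930
[H₂] = 0.0929 mol L⁻¹

[H₂] = 0.0929 mol L⁻¹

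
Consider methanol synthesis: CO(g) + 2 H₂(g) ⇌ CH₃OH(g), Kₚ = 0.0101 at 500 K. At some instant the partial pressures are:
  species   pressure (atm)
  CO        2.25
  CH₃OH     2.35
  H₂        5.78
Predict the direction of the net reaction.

Qₚ = P(CH₃OH) / (P(CO)·P(H₂)²) = (2.35) / ((2.25)·(5.78)²) = 0.0313
Qₚ = 0.0313 > Kₚ = 0.0101, so the reverse reaction proceeds.

reverse (toward reactants)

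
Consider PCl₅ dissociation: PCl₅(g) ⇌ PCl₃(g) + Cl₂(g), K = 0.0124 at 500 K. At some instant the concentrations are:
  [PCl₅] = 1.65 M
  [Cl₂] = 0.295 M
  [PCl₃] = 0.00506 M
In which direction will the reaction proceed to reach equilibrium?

Q = [PCl₃]·[Cl₂] / [PCl₅] = (0.00506)·(0.295) / (1.65) = 9.05e-4
Q = 9.05e-4 < K = 0.0124, so the forward reaction proceeds.

in the forward direction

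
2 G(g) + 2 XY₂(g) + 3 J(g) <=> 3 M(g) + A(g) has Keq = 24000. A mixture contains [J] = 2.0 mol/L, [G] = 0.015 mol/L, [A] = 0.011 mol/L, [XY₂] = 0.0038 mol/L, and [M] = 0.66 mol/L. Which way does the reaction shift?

reverse (toward reactants)

Q = [M]³·[A] / ([G]²·[XY₂]²·[J]³) = (0.66)³·(0.011) / ((0.015)²·(0.0038)²·(2.0)³) = 1.2×10⁵
Q = 1.2×10⁵ > Keq = 24000, so the reverse reaction proceeds.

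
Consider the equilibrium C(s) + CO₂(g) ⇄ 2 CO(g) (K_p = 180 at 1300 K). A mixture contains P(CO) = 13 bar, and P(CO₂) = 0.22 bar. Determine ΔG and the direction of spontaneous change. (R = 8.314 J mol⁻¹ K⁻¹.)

(C is a pure solid — omitted from Q_p.)
Q_p = P(CO)² / P(CO₂) = (13)² / (0.22) = 768
ΔG = RT ln(Q_p/K_p) = (8.314 J mol⁻¹ K⁻¹)(1300 K) × ln(768/180)
   = (10.81 kJ/mol)(1.451) = 15.7 kJ/mol
ΔG > 0, so the forward reaction is non-spontaneous (proceeds in reverse).

ΔG = 15.7 kJ/mol; the forward reaction is non-spontaneous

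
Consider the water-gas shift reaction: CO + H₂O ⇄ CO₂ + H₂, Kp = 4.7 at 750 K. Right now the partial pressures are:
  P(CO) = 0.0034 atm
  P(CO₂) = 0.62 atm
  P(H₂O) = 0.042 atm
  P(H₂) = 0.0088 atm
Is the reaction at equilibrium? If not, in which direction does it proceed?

to the left

Qp = P(CO₂)·P(H₂) / (P(CO)·P(H₂O)) = (0.62)·(0.0088) / ((0.0034)·(0.042)) = 38
Qp = 38 > Kp = 4.7, so the reverse reaction proceeds.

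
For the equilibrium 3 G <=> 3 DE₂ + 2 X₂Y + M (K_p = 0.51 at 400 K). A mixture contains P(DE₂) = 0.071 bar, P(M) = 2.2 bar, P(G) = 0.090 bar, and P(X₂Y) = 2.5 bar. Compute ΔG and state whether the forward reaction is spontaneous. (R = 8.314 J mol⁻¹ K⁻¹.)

ΔG = 8.59 kJ/mol; the forward reaction is non-spontaneous

Q_p = P(DE₂)³·P(X₂Y)²·P(M) / P(G)³ = (0.071)³·(2.5)²·(2.2) / (0.090)³ = 6.75
ΔG = RT ln(Q_p/K_p) = (8.314 J mol⁻¹ K⁻¹)(400 K) × ln(6.75/0.51)
   = (3.326 kJ/mol)(2.583) = 8.59 kJ/mol
ΔG > 0, so the forward reaction is non-spontaneous (proceeds in reverse).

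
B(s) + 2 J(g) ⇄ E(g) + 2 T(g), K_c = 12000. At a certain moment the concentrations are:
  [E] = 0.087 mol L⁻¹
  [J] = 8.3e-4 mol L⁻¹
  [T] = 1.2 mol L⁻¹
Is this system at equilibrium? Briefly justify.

(B is a pure solid — omitted from Q_c.)
Q_c = [E]·[T]² / [J]² = (0.087)·(1.2)² / (8.3e-4)² = 1.8e5
Q_c = 1.8e5 > K_c = 12000: net reverse reaction.

no; Q > K, reaction proceeds in reverse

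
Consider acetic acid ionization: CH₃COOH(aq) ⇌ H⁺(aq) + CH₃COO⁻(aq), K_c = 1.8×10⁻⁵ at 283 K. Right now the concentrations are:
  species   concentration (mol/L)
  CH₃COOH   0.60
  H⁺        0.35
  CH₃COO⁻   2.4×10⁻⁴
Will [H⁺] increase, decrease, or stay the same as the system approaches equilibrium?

Q_c = [H⁺]·[CH₃COO⁻] / [CH₃COOH] = (0.35)·(2.4×10⁻⁴) / (0.60) = 1.4×10⁻⁴
Q_c = 1.4×10⁻⁴ > K_c = 1.8×10⁻⁵: net reverse reaction.
H⁺ is a product, so it decreases.

decrease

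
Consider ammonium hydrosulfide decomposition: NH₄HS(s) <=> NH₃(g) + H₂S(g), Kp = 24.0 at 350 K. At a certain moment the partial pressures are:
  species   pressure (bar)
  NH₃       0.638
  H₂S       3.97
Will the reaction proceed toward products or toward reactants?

in the forward direction

(NH₄HS is a pure solid — omitted from Qp.)
Qp = P(NH₃)·P(H₂S) = (0.638)·(3.97) = 2.53
Qp = 2.53 < Kp = 24.0, so the forward reaction proceeds.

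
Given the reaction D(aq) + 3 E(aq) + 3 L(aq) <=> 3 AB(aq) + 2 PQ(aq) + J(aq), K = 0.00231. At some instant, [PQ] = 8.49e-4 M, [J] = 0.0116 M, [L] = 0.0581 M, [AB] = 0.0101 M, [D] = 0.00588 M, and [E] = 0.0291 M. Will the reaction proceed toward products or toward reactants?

in the forward direction

Q = [AB]³·[PQ]²·[J] / ([D]·[E]³·[L]³) = (0.0101)³·(8.49e-4)²·(0.0116) / ((0.00588)·(0.0291)³·(0.0581)³) = 3.03e-4
Q = 3.03e-4 < K = 0.00231, so the forward reaction proceeds.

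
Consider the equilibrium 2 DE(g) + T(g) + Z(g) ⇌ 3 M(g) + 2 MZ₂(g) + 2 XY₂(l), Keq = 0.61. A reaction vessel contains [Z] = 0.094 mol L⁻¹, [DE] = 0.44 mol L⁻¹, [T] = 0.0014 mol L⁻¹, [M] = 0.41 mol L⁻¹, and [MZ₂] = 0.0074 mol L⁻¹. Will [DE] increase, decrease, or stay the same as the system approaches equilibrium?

decrease

(XY₂ is a pure liquid — omitted from Q.)
Q = [M]³·[MZ₂]² / ([DE]²·[T]·[Z]) = (0.41)³·(0.0074)² / ((0.44)²·(0.0014)·(0.094)) = 0.15
Q = 0.15 < Keq = 0.61: net forward reaction.
DE is a reactant, so it decreases.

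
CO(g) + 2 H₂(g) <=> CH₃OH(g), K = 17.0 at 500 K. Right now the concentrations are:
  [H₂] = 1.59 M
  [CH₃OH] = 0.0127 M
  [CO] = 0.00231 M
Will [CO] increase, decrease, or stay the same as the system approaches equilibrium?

Q = [CH₃OH] / ([CO]·[H₂]²) = (0.0127) / ((0.00231)·(1.59)²) = 2.17
Q = 2.17 < K = 17.0: net forward reaction.
CO is a reactant, so it decreases.

decrease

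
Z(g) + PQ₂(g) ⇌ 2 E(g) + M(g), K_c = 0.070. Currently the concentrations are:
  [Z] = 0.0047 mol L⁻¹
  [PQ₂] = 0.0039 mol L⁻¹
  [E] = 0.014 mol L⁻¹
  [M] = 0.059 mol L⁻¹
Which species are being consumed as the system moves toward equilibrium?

E, M (products)

Q_c = [E]²·[M] / ([Z]·[PQ₂]) = (0.014)²·(0.059) / ((0.0047)·(0.0039)) = 0.63
Q_c = 0.63 > K_c = 0.070: net reverse reaction.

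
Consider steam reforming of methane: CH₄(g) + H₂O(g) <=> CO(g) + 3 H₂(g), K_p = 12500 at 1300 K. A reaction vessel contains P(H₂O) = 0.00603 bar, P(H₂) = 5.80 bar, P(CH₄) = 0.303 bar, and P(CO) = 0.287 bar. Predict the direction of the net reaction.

reverse (toward reactants)

Q_p = P(CO)·P(H₂)³ / (P(CH₄)·P(H₂O)) = (0.287)·(5.80)³ / ((0.303)·(0.00603)) = 30600
Q_p = 30600 > K_p = 12500, so the reverse reaction proceeds.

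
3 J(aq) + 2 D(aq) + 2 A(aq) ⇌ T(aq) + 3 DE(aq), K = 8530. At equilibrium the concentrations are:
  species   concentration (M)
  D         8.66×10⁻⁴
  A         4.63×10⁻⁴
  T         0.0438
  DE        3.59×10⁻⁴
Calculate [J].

At equilibrium, K = [T]·[DE]³ / ([J]³·[D]²·[A]²) = 8530.
(0.0438)·(3.59×10⁻⁴)³ / (([J])³·(8.66×10⁻⁴)²·(4.63×10⁻⁴)²) = 8530
[J]³ = 0.00148 ⇒ [J] = 0.114 M

[J] = 0.114 M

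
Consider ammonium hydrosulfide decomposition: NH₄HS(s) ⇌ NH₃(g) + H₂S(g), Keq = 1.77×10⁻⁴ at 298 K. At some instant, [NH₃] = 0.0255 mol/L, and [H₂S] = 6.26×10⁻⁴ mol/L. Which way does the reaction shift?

(NH₄HS is a pure solid — omitted from Q.)
Q = [NH₃]·[H₂S] = (0.0255)·(6.26×10⁻⁴) = 1.60×10⁻⁵
Q = 1.60×10⁻⁵ < Keq = 1.77×10⁻⁴, so the forward reaction proceeds.

in the forward direction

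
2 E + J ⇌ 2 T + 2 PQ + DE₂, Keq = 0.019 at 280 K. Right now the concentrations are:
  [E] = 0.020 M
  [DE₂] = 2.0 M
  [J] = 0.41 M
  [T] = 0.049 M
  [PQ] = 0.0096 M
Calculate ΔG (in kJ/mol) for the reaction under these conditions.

Q = [T]²·[PQ]²·[DE₂] / ([E]²·[J]) = (0.049)²·(0.0096)²·(2.0) / ((0.020)²·(0.41)) = 0.00270
ΔG = RT ln(Q/Keq) = (8.314 J mol⁻¹ K⁻¹)(280 K) × ln(0.00270/0.019)
   = (2.328 kJ/mol)(-1.951) = -4.54 kJ/mol
ΔG < 0, so the forward reaction is spontaneous (proceeds forward).

ΔG = -4.54 kJ/mol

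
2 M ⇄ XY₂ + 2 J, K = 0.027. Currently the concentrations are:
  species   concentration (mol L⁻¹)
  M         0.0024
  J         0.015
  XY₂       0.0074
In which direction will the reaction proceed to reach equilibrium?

reverse (toward reactants)

Q = [XY₂]·[J]² / [M]² = (0.0074)·(0.015)² / (0.0024)² = 0.29
Q = 0.29 > K = 0.027, so the reverse reaction proceeds.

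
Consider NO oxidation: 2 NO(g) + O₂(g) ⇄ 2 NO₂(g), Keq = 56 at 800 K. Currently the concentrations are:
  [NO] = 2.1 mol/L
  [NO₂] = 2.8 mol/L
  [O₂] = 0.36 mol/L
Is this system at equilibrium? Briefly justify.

no; Q < K, reaction proceeds forward

Q = [NO₂]² / ([NO]²·[O₂]) = (2.8)² / ((2.1)²·(0.36)) = 4.9
Q = 4.9 < Keq = 56: net forward reaction.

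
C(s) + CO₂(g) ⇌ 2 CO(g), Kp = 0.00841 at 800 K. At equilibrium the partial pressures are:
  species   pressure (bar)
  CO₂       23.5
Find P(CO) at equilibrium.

(C is a pure solid — omitted from Kp.)
At equilibrium, Kp = P(CO)² / P(CO₂) = 0.00841.
(P(CO))² / (23.5) = 0.00841
P(CO)² = 0.198 ⇒ P(CO) = 0.445 bar

P(CO) = 0.445 bar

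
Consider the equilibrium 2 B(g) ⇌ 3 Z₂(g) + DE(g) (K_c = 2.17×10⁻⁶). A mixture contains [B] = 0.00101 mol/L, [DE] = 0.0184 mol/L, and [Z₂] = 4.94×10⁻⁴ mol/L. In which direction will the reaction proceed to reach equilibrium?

at equilibrium

Q_c = [Z₂]³·[DE] / [B]² = (4.94×10⁻⁴)³·(0.0184) / (0.00101)² = 2.17×10⁻⁶
Q_c = 2.17×10⁻⁶ = K_c, so the system is already at equilibrium.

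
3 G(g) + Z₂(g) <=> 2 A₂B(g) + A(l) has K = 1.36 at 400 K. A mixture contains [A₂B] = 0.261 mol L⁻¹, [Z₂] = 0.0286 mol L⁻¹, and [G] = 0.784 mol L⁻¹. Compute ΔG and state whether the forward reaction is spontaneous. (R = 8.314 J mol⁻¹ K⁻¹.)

ΔG = 4.29 kJ/mol; the forward reaction is non-spontaneous

(A is a pure liquid — omitted from Q.)
Q = [A₂B]² / ([G]³·[Z₂]) = (0.261)² / ((0.784)³·(0.0286)) = 4.94
ΔG = RT ln(Q/K) = (8.314 J mol⁻¹ K⁻¹)(400 K) × ln(4.94/1.36)
   = (3.326 kJ/mol)(1.290) = 4.29 kJ/mol
ΔG > 0, so the forward reaction is non-spontaneous (proceeds in reverse).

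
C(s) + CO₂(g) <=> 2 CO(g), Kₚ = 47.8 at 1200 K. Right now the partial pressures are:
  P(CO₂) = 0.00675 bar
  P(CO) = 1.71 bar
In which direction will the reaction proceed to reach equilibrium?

reverse (toward reactants)

(C is a pure solid — omitted from Qₚ.)
Qₚ = P(CO)² / P(CO₂) = (1.71)² / (0.00675) = 433
Qₚ = 433 > Kₚ = 47.8, so the reverse reaction proceeds.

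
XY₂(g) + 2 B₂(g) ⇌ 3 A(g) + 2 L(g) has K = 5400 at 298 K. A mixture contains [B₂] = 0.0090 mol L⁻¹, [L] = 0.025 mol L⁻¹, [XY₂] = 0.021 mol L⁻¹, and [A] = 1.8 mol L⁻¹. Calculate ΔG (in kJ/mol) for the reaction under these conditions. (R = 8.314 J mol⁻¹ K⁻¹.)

ΔG = -2.29 kJ/mol

Q = [A]³·[L]² / ([XY₂]·[B₂]²) = (1.8)³·(0.025)² / ((0.021)·(0.0090)²) = 2140
ΔG = RT ln(Q/K) = (8.314 J mol⁻¹ K⁻¹)(298 K) × ln(2140/5400)
   = (2.478 kJ/mol)(-0.9256) = -2.29 kJ/mol
ΔG < 0, so the forward reaction is spontaneous (proceeds forward).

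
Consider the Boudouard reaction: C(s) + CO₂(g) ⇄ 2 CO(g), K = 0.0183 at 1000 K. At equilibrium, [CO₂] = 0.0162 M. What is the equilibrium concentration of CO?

[CO] = 0.0172 M

(C is a pure solid — omitted from K.)
At equilibrium, K = [CO]² / [CO₂] = 0.0183.
([CO])² / (0.0162) = 0.0183
[CO]² = 2.96×10⁻⁴ ⇒ [CO] = 0.0172 M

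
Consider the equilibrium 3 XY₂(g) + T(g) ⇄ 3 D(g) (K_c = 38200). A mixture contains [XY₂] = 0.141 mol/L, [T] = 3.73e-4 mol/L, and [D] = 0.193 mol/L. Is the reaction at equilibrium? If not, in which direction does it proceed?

toward products

Q_c = [D]³ / ([XY₂]³·[T]) = (0.193)³ / ((0.141)³·(3.73e-4)) = 6880
Q_c = 6880 < K_c = 38200, so the forward reaction proceeds.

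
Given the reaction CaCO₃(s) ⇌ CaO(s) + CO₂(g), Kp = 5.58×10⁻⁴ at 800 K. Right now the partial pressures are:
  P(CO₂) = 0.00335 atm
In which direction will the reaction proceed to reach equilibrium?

(CaCO₃, CaO are pure solids — omitted from Qp.)
Qp = P(CO₂) = 0.00335
Qp = 0.00335 > Kp = 5.58×10⁻⁴, so the reverse reaction proceeds.

reverse (toward reactants)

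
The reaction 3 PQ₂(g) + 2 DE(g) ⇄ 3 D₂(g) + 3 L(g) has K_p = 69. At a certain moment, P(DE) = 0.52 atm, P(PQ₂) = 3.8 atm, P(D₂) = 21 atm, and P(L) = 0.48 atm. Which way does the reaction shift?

Q_p = P(D₂)³·P(L)³ / (P(PQ₂)³·P(DE)²) = (21)³·(0.48)³ / ((3.8)³·(0.52)²) = 69
Q_p = 69 = K_p, so the system is already at equilibrium.

no net change (already at equilibrium)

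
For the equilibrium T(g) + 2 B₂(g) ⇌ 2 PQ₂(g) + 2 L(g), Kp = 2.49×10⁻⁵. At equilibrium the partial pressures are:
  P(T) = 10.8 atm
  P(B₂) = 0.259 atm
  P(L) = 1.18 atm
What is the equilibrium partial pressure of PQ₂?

At equilibrium, Kp = P(PQ₂)²·P(L)² / (P(T)·P(B₂)²) = 2.49×10⁻⁵.
(P(PQ₂))²·(1.18)² / ((10.8)·(0.259)²) = 2.49×10⁻⁵
P(PQ₂)² = 1.30×10⁻⁵ ⇒ P(PQ₂) = 0.00360 atm

P(PQ₂) = 0.00360 atm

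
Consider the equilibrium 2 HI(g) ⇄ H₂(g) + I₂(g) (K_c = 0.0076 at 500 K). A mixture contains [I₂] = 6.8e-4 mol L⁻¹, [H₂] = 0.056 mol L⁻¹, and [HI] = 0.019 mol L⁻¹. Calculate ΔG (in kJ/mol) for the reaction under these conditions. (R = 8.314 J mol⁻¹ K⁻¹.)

Q_c = [H₂]·[I₂] / [HI]² = (0.056)·(6.8e-4) / (0.019)² = 0.105
ΔG = RT ln(Q_c/K_c) = (8.314 J mol⁻¹ K⁻¹)(500 K) × ln(0.105/0.0076)
   = (4.157 kJ/mol)(2.626) = 10.9 kJ/mol
ΔG > 0, so the forward reaction is non-spontaneous (proceeds in reverse).

ΔG = 10.9 kJ/mol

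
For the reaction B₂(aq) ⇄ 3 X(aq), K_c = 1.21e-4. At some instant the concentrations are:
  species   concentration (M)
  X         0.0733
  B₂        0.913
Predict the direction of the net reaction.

in the reverse direction

Q_c = [X]³ / [B₂] = (0.0733)³ / (0.913) = 4.31e-4
Q_c = 4.31e-4 > K_c = 1.21e-4, so the reverse reaction proceeds.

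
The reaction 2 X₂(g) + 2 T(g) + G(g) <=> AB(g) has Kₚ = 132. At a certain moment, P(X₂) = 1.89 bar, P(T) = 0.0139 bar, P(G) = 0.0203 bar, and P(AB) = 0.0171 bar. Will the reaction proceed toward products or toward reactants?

Qₚ = P(AB) / (P(X₂)²·P(T)²·P(G)) = (0.0171) / ((1.89)²·(0.0139)²·(0.0203)) = 1220
Qₚ = 1220 > Kₚ = 132, so the reverse reaction proceeds.

to the left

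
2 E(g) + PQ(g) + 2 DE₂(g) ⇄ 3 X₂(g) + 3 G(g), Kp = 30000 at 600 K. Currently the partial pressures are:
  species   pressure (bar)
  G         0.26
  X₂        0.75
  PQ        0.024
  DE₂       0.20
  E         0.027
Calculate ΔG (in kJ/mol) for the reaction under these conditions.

Qp = P(X₂)³·P(G)³ / (P(E)²·P(PQ)·P(DE₂)²) = (0.75)³·(0.26)³ / ((0.027)²·(0.024)·(0.20)²) = 10600
ΔG = RT ln(Qp/Kp) = (8.314 J mol⁻¹ K⁻¹)(600 K) × ln(10600/30000)
   = (4.988 kJ/mol)(-1.040) = -5.19 kJ/mol
ΔG < 0, so the forward reaction is spontaneous (proceeds forward).

ΔG = -5.19 kJ/mol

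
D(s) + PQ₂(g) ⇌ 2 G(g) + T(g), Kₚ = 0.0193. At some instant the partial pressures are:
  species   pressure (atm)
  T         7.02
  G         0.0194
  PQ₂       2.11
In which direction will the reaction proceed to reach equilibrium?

(D is a pure solid — omitted from Qₚ.)
Qₚ = P(G)²·P(T) / P(PQ₂) = (0.0194)²·(7.02) / (2.11) = 0.00125
Qₚ = 0.00125 < Kₚ = 0.0193, so the forward reaction proceeds.

to the right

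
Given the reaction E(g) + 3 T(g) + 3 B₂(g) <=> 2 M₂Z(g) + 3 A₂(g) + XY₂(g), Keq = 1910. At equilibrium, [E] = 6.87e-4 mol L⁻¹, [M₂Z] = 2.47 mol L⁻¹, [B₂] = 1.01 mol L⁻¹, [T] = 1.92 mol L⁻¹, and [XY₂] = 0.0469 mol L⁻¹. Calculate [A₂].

At equilibrium, Keq = [M₂Z]²·[A₂]³·[XY₂] / ([E]·[T]³·[B₂]³) = 1910.
(2.47)²·([A₂])³·(0.0469) / ((6.87e-4)·(1.92)³·(1.01)³) = 1910
[A₂]³ = 33.4 ⇒ [A₂] = 3.22 mol L⁻¹

[A₂] = 3.22 mol L⁻¹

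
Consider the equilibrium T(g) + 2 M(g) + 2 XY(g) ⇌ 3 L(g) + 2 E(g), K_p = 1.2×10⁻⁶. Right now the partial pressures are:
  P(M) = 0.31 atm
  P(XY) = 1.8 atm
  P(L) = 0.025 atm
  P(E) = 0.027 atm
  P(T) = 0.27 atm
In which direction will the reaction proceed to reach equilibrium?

Q_p = P(L)³·P(E)² / (P(T)·P(M)²·P(XY)²) = (0.025)³·(0.027)² / ((0.27)·(0.31)²·(1.8)²) = 1.4×10⁻⁷
Q_p = 1.4×10⁻⁷ < K_p = 1.2×10⁻⁶, so the forward reaction proceeds.

toward products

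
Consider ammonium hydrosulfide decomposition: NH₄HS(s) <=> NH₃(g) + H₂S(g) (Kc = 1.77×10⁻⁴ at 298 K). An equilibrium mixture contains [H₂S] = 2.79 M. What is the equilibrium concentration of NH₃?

[NH₃] = 6.34×10⁻⁵ M

(NH₄HS is a pure solid — omitted from Kc.)
At equilibrium, Kc = [NH₃]·[H₂S] = 1.77×10⁻⁴.
([NH₃])·(2.79) = 1.77×10⁻⁴
[NH₃] = 6.34×10⁻⁵ M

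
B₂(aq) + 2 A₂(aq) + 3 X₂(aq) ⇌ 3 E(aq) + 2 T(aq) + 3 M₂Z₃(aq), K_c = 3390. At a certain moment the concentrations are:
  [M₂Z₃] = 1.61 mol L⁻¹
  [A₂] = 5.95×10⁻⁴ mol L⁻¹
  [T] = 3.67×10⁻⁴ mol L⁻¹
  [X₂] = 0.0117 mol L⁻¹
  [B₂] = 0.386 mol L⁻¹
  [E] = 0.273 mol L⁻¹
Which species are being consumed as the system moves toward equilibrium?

E, T, M₂Z₃ (products)

Q_c = [E]³·[T]²·[M₂Z₃]³ / ([B₂]·[A₂]²·[X₂]³) = (0.273)³·(3.67×10⁻⁴)²·(1.61)³ / ((0.386)·(5.95×10⁻⁴)²·(0.0117)³) = 52300
Q_c = 52300 > K_c = 3390: net reverse reaction.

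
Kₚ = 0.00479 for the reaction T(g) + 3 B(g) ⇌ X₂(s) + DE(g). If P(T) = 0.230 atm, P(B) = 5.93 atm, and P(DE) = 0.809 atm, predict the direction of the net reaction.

to the left

(X₂ is a pure solid — omitted from Qₚ.)
Qₚ = P(DE) / (P(T)·P(B)³) = (0.809) / ((0.230)·(5.93)³) = 0.0169
Qₚ = 0.0169 > Kₚ = 0.00479, so the reverse reaction proceeds.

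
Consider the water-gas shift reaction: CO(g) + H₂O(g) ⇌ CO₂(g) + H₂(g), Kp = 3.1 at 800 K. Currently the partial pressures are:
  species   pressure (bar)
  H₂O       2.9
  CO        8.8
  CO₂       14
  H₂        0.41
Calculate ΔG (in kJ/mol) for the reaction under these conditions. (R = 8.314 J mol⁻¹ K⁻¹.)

Qp = P(CO₂)·P(H₂) / (P(CO)·P(H₂O)) = (14)·(0.41) / ((8.8)·(2.9)) = 0.225
ΔG = RT ln(Qp/Kp) = (8.314 J mol⁻¹ K⁻¹)(800 K) × ln(0.225/3.1)
   = (6.651 kJ/mol)(-2.623) = -17.4 kJ/mol
ΔG < 0, so the forward reaction is spontaneous (proceeds forward).

ΔG = -17.4 kJ/mol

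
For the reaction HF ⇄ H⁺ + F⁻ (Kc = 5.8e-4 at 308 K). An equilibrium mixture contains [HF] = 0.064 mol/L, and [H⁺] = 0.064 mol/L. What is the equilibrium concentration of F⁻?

[F⁻] = 5.8e-4 mol/L

At equilibrium, Kc = [H⁺]·[F⁻] / [HF] = 5.8e-4.
(0.064)·([F⁻]) / (0.064) = 5.8e-4
[F⁻] = 5.80e-4 = 5.8e-4 mol/L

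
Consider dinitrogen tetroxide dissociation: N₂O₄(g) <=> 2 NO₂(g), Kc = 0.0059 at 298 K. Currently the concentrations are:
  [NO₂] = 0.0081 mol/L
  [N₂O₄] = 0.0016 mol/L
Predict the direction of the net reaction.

Qc = [NO₂]² / [N₂O₄] = (0.0081)² / (0.0016) = 0.041
Qc = 0.041 > Kc = 0.0059, so the reverse reaction proceeds.

to the left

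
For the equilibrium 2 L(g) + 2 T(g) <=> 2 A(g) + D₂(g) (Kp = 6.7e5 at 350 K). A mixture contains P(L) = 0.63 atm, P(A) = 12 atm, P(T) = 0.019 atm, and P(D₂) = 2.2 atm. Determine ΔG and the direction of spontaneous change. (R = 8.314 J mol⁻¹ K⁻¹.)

Qp = P(A)²·P(D₂) / (P(L)²·P(T)²) = (12)²·(2.2) / ((0.63)²·(0.019)²) = 2.21e6
ΔG = RT ln(Qp/Kp) = (8.314 J mol⁻¹ K⁻¹)(350 K) × ln(2.21e6/6.7e5)
   = (2.910 kJ/mol)(1.193) = 3.47 kJ/mol
ΔG > 0, so the forward reaction is non-spontaneous (proceeds in reverse).

ΔG = 3.47 kJ/mol; the forward reaction is non-spontaneous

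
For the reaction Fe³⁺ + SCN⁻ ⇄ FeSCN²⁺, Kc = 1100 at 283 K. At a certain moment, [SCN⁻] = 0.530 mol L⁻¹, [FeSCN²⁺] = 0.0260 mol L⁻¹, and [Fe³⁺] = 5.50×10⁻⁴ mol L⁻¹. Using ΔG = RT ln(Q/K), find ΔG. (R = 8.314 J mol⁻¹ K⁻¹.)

Qc = [FeSCN²⁺] / ([Fe³⁺]·[SCN⁻]) = (0.0260) / ((5.50×10⁻⁴)·(0.530)) = 89.2
ΔG = RT ln(Qc/Kc) = (8.314 J mol⁻¹ K⁻¹)(283 K) × ln(89.2/1100)
   = (2.353 kJ/mol)(-2.512) = -5.91 kJ/mol
ΔG < 0, so the forward reaction is spontaneous (proceeds forward).

ΔG = -5.91 kJ/mol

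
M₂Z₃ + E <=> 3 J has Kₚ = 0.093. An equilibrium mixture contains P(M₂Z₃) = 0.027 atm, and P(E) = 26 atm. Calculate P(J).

P(J) = 0.40 atm

At equilibrium, Kₚ = P(J)³ / (P(M₂Z₃)·P(E)) = 0.093.
(P(J))³ / ((0.027)·(26)) = 0.093
P(J)³ = 0.0653 ⇒ P(J) = 0.40 atm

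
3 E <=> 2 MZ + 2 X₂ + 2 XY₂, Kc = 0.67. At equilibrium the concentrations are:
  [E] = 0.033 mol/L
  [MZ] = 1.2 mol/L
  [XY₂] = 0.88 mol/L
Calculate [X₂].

[X₂] = 0.0046 mol/L

At equilibrium, Kc = [MZ]²·[X₂]²·[XY₂]² / [E]³ = 0.67.
(1.2)²·([X₂])²·(0.88)² / (0.033)³ = 0.67
[X₂]² = 2.16×10⁻⁵ ⇒ [X₂] = 0.0046 mol/L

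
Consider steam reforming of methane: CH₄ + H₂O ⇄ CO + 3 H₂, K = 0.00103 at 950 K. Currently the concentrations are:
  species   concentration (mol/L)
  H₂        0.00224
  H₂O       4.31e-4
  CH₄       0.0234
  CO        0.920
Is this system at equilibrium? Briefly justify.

Q = [CO]·[H₂]³ / ([CH₄]·[H₂O]) = (0.920)·(0.00224)³ / ((0.0234)·(4.31e-4)) = 0.00103
Q = 0.00103 = K; the system is at equilibrium.

yes, at equilibrium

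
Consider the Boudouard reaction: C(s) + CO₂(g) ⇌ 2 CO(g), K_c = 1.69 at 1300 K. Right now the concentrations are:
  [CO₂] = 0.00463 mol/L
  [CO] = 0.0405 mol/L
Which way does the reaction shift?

forward (toward products)

(C is a pure solid — omitted from Q_c.)
Q_c = [CO]² / [CO₂] = (0.0405)² / (0.00463) = 0.354
Q_c = 0.354 < K_c = 1.69, so the forward reaction proceeds.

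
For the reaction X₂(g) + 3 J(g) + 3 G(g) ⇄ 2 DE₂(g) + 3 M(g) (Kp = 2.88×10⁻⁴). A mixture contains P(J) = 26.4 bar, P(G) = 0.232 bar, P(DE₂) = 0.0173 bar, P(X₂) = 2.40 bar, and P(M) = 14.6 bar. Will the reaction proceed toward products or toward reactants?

reverse (toward reactants)

Qp = P(DE₂)²·P(M)³ / (P(X₂)·P(J)³·P(G)³) = (0.0173)²·(14.6)³ / ((2.40)·(26.4)³·(0.232)³) = 0.00169
Qp = 0.00169 > Kp = 2.88×10⁻⁴, so the reverse reaction proceeds.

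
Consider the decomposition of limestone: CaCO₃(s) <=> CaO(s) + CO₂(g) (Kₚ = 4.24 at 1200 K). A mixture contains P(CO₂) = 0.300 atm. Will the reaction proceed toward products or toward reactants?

(CaCO₃, CaO are pure solids — omitted from Qₚ.)
Qₚ = P(CO₂) = 0.300
Qₚ = 0.300 < Kₚ = 4.24, so the forward reaction proceeds.

toward products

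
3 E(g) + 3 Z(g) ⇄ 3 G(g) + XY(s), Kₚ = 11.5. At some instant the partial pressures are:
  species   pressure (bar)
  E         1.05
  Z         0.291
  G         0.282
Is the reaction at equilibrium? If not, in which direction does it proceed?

to the right

(XY is a pure solid — omitted from Qₚ.)
Qₚ = P(G)³ / (P(E)³·P(Z)³) = (0.282)³ / ((1.05)³·(0.291)³) = 0.786
Qₚ = 0.786 < Kₚ = 11.5, so the forward reaction proceeds.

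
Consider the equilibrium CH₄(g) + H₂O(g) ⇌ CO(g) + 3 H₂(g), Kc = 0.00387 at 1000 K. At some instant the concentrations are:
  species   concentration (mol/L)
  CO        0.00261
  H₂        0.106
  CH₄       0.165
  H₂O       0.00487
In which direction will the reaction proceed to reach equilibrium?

Qc = [CO]·[H₂]³ / ([CH₄]·[H₂O]) = (0.00261)·(0.106)³ / ((0.165)·(0.00487)) = 0.00387
Qc = 0.00387 = Kc, so the system is already at equilibrium.

at equilibrium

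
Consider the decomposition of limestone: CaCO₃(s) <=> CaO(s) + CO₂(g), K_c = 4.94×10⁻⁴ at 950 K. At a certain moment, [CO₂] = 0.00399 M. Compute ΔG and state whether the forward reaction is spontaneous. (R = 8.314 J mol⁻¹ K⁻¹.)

ΔG = 16.5 kJ/mol; the forward reaction is non-spontaneous

(CaCO₃, CaO are pure solids — omitted from Q_c.)
Q_c = [CO₂] = 0.00399
ΔG = RT ln(Q_c/K_c) = (8.314 J mol⁻¹ K⁻¹)(950 K) × ln(0.00399/4.94×10⁻⁴)
   = (7.898 kJ/mol)(2.089) = 16.5 kJ/mol
ΔG > 0, so the forward reaction is non-spontaneous (proceeds in reverse).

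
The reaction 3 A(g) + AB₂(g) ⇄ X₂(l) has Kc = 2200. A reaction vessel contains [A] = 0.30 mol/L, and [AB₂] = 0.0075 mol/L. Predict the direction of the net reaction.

toward reactants

(X₂ is a pure liquid — omitted from Qc.)
Qc = 1 / ([A]³·[AB₂]) = 1 / ((0.30)³·(0.0075)) = 4900
Qc = 4900 > Kc = 2200, so the reverse reaction proceeds.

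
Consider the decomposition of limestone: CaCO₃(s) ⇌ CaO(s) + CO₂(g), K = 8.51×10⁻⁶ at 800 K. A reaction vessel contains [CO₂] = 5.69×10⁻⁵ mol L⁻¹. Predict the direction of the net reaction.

(CaCO₃, CaO are pure solids — omitted from Q.)
Q = [CO₂] = 5.69×10⁻⁵
Q = 5.69×10⁻⁵ > K = 8.51×10⁻⁶, so the reverse reaction proceeds.

to the left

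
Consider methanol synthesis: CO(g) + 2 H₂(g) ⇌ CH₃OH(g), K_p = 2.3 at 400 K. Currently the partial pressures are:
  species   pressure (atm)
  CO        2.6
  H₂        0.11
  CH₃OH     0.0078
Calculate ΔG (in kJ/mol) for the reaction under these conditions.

ΔG = -7.41 kJ/mol

Q_p = P(CH₃OH) / (P(CO)·P(H₂)²) = (0.0078) / ((2.6)·(0.11)²) = 0.248
ΔG = RT ln(Q_p/K_p) = (8.314 J mol⁻¹ K⁻¹)(400 K) × ln(0.248/2.3)
   = (3.326 kJ/mol)(-2.227) = -7.41 kJ/mol
ΔG < 0, so the forward reaction is spontaneous (proceeds forward).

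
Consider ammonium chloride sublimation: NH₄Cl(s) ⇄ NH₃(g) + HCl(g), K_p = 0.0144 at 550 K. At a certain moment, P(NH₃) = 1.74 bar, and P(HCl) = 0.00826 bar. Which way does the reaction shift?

(NH₄Cl is a pure solid — omitted from Q_p.)
Q_p = P(NH₃)·P(HCl) = (1.74)·(0.00826) = 0.0144
Q_p = 0.0144 = K_p, so the system is already at equilibrium.

at equilibrium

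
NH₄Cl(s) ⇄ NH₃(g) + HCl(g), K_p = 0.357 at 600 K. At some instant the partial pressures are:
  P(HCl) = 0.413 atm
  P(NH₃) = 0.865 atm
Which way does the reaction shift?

neither direction; the system is at equilibrium

(NH₄Cl is a pure solid — omitted from Q_p.)
Q_p = P(NH₃)·P(HCl) = (0.865)·(0.413) = 0.357
Q_p = 0.357 = K_p, so the system is already at equilibrium.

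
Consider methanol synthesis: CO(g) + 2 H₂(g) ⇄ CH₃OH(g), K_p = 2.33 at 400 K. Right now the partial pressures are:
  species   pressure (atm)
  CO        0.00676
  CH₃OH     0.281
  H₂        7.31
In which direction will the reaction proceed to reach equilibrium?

Q_p = P(CH₃OH) / (P(CO)·P(H₂)²) = (0.281) / ((0.00676)·(7.31)²) = 0.778
Q_p = 0.778 < K_p = 2.33, so the forward reaction proceeds.

toward products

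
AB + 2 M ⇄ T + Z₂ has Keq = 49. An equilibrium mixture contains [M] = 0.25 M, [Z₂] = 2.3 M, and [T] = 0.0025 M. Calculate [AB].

At equilibrium, Keq = [T]·[Z₂] / ([AB]·[M]²) = 49.
(0.0025)·(2.3) / (([AB])·(0.25)²) = 49
[AB] = 0.00188 = 0.0019 M

[AB] = 0.0019 M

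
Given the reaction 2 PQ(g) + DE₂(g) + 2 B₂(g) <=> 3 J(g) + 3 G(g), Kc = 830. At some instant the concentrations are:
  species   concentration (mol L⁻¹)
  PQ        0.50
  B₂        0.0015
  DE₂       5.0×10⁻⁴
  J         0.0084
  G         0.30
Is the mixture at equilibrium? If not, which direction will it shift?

no; Q < K, reaction proceeds forward

Qc = [J]³·[G]³ / ([PQ]²·[DE₂]·[B₂]²) = (0.0084)³·(0.30)³ / ((0.50)²·(5.0×10⁻⁴)·(0.0015)²) = 57
Qc = 57 < Kc = 830: net forward reaction.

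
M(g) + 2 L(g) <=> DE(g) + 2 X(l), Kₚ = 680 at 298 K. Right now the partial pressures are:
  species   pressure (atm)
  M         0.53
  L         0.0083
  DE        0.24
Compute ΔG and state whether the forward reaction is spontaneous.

ΔG = 5.62 kJ/mol; the forward reaction is non-spontaneous

(X is a pure liquid — omitted from Qₚ.)
Qₚ = P(DE) / (P(M)·P(L)²) = (0.24) / ((0.53)·(0.0083)²) = 6570
ΔG = RT ln(Qₚ/Kₚ) = (8.314 J mol⁻¹ K⁻¹)(298 K) × ln(6570/680)
   = (2.478 kJ/mol)(2.268) = 5.62 kJ/mol
ΔG > 0, so the forward reaction is non-spontaneous (proceeds in reverse).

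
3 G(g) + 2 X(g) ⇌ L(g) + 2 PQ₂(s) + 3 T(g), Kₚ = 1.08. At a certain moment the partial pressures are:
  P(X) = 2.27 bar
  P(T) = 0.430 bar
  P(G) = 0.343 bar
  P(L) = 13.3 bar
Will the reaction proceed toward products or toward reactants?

reverse (toward reactants)

(PQ₂ is a pure solid — omitted from Qₚ.)
Qₚ = P(L)·P(T)³ / (P(G)³·P(X)²) = (13.3)·(0.430)³ / ((0.343)³·(2.27)²) = 5.09
Qₚ = 5.09 > Kₚ = 1.08, so the reverse reaction proceeds.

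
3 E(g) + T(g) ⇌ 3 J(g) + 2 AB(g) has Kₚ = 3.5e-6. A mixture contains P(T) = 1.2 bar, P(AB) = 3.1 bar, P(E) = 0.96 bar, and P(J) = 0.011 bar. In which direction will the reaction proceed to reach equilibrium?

reverse (toward reactants)

Qₚ = P(J)³·P(AB)² / (P(E)³·P(T)) = (0.011)³·(3.1)² / ((0.96)³·(1.2)) = 1.2e-5
Qₚ = 1.2e-5 > Kₚ = 3.5e-6, so the reverse reaction proceeds.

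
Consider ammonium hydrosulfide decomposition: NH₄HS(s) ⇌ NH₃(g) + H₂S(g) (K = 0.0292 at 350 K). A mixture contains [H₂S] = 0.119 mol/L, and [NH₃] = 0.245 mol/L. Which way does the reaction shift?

(NH₄HS is a pure solid — omitted from Q.)
Q = [NH₃]·[H₂S] = (0.245)·(0.119) = 0.0292
Q = 0.0292 = K, so the system is already at equilibrium.

at equilibrium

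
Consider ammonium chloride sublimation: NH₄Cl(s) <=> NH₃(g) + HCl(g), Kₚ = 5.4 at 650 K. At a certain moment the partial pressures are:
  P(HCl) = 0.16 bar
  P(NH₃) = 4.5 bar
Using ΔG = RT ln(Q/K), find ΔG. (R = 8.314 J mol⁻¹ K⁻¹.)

(NH₄Cl is a pure solid — omitted from Qₚ.)
Qₚ = P(NH₃)·P(HCl) = (4.5)·(0.16) = 0.720
ΔG = RT ln(Qₚ/Kₚ) = (8.314 J mol⁻¹ K⁻¹)(650 K) × ln(0.720/5.4)
   = (5.404 kJ/mol)(-2.015) = -10.9 kJ/mol
ΔG < 0, so the forward reaction is spontaneous (proceeds forward).

ΔG = -10.9 kJ/mol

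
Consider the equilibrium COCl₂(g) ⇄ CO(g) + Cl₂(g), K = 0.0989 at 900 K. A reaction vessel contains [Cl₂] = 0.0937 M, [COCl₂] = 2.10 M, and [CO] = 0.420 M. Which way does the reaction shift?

Q = [CO]·[Cl₂] / [COCl₂] = (0.420)·(0.0937) / (2.10) = 0.0187
Q = 0.0187 < K = 0.0989, so the forward reaction proceeds.

in the forward direction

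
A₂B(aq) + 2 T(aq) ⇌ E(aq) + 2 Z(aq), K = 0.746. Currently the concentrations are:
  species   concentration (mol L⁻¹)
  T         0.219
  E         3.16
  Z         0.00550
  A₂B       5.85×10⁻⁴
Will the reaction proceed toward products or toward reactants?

reverse (toward reactants)

Q = [E]·[Z]² / ([A₂B]·[T]²) = (3.16)·(0.00550)² / ((5.85×10⁻⁴)·(0.219)²) = 3.41
Q = 3.41 > K = 0.746, so the reverse reaction proceeds.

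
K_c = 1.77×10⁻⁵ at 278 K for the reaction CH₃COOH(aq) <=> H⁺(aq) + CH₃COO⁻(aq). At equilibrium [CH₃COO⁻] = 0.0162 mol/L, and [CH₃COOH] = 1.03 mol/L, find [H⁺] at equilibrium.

At equilibrium, K_c = [H⁺]·[CH₃COO⁻] / [CH₃COOH] = 1.77×10⁻⁵.
([H⁺])·(0.0162) / (1.03) = 1.77×10⁻⁵
[H⁺] = 0.00113 mol/L

[H⁺] = 0.00113 mol/L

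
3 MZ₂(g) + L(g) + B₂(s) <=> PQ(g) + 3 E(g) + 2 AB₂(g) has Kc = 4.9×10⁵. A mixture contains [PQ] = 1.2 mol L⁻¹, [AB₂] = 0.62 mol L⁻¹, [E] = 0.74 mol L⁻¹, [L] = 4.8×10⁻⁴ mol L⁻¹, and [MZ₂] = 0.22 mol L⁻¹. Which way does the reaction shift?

to the right

(B₂ is a pure solid — omitted from Qc.)
Qc = [PQ]·[E]³·[AB₂]² / ([MZ₂]³·[L]) = (1.2)·(0.74)³·(0.62)² / ((0.22)³·(4.8×10⁻⁴)) = 37000
Qc = 37000 < Kc = 4.9×10⁵, so the forward reaction proceeds.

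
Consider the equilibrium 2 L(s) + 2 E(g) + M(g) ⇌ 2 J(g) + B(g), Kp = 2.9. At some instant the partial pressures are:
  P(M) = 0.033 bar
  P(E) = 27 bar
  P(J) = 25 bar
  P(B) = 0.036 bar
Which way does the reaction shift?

(L is a pure solid — omitted from Qp.)
Qp = P(J)²·P(B) / (P(E)²·P(M)) = (25)²·(0.036) / ((27)²·(0.033)) = 0.94
Qp = 0.94 < Kp = 2.9, so the forward reaction proceeds.

toward products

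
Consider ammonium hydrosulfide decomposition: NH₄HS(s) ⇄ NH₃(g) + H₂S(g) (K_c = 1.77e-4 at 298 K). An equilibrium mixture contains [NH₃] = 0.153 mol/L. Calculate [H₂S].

[H₂S] = 0.00116 mol/L

(NH₄HS is a pure solid — omitted from K_c.)
At equilibrium, K_c = [NH₃]·[H₂S] = 1.77e-4.
(0.153)·([H₂S]) = 1.77e-4
[H₂S] = 0.00116 mol/L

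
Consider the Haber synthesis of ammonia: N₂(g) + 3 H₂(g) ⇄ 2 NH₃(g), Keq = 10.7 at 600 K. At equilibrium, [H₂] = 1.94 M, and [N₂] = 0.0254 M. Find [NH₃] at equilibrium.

At equilibrium, Keq = [NH₃]² / ([N₂]·[H₂]³) = 10.7.
([NH₃])² / ((0.0254)·(1.94)³) = 10.7
[NH₃]² = 1.98 ⇒ [NH₃] = 1.41 M

[NH₃] = 1.41 M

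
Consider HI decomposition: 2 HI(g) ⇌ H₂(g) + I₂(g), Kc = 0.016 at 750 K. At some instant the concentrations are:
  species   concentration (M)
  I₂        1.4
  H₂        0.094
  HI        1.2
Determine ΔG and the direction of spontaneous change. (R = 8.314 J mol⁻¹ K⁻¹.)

Qc = [H₂]·[I₂] / [HI]² = (0.094)·(1.4) / (1.2)² = 0.0914
ΔG = RT ln(Qc/Kc) = (8.314 J mol⁻¹ K⁻¹)(750 K) × ln(0.0914/0.016)
   = (6.236 kJ/mol)(1.743) = 10.9 kJ/mol
ΔG > 0, so the forward reaction is non-spontaneous (proceeds in reverse).

ΔG = 10.9 kJ/mol; the forward reaction is non-spontaneous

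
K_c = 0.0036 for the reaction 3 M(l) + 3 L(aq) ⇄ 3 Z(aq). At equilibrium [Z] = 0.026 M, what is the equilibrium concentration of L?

[L] = 0.17 M

(M is a pure liquid — omitted from K_c.)
At equilibrium, K_c = [Z]³ / [L]³ = 0.0036.
(0.026)³ / ([L])³ = 0.0036
[L]³ = 0.00488 ⇒ [L] = 0.17 M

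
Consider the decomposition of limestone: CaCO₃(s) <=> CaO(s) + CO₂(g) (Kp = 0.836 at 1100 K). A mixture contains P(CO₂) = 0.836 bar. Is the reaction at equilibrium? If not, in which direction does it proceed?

(CaCO₃, CaO are pure solids — omitted from Qp.)
Qp = P(CO₂) = 0.836
Qp = 0.836 = Kp, so the system is already at equilibrium.

at equilibrium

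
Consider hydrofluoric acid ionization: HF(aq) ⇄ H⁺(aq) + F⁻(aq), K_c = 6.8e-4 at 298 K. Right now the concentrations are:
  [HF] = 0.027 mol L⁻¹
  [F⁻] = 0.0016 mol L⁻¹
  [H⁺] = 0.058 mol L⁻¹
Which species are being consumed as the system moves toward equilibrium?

Q_c = [H⁺]·[F⁻] / [HF] = (0.058)·(0.0016) / (0.027) = 0.0034
Q_c = 0.0034 > K_c = 6.8e-4: net reverse reaction.

H⁺, F⁻ (products)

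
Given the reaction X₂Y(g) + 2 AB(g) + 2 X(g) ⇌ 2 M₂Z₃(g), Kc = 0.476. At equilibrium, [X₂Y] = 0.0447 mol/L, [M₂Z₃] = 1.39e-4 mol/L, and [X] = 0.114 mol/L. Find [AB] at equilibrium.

At equilibrium, Kc = [M₂Z₃]² / ([X₂Y]·[AB]²·[X]²) = 0.476.
(1.39e-4)² / ((0.0447)·([AB])²·(0.114)²) = 0.476
[AB]² = 6.99e-5 ⇒ [AB] = 0.00836 mol/L

[AB] = 0.00836 mol/L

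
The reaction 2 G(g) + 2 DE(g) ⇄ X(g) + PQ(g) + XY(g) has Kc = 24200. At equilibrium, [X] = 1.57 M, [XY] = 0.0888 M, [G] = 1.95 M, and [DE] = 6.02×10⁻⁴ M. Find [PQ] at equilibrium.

[PQ] = 0.239 M

At equilibrium, Kc = [X]·[PQ]·[XY] / ([G]²·[DE]²) = 24200.
(1.57)·([PQ])·(0.0888) / ((1.95)²·(6.02×10⁻⁴)²) = 24200
[PQ] = 0.239 M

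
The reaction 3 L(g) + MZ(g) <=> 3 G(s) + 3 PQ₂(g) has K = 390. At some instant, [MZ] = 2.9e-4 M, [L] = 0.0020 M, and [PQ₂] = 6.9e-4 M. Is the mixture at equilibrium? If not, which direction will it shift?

(G is a pure solid — omitted from Q.)
Q = [PQ₂]³ / ([L]³·[MZ]) = (6.9e-4)³ / ((0.0020)³·(2.9e-4)) = 140
Q = 140 < K = 390: net forward reaction.

no; Q < K, reaction proceeds forward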